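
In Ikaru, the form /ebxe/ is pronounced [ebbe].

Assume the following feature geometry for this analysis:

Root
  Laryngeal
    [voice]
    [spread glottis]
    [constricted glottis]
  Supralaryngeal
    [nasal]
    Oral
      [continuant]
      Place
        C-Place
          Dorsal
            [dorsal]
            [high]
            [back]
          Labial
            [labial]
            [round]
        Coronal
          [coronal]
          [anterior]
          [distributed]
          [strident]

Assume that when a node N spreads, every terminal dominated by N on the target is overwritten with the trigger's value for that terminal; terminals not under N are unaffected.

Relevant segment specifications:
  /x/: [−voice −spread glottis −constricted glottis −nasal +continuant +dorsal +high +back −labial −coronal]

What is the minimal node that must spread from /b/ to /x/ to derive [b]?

Root

The alternation /x/ → [b] changes [voice], [continuant], [labial], [round], [dorsal], [high], [back] and nothing else.
The smallest constituent containing every changed terminal is Root — each of its daughters lacks at least one of the affected features.
If Root spreads, every terminal under it takes /b/'s value, producing [b] as observed.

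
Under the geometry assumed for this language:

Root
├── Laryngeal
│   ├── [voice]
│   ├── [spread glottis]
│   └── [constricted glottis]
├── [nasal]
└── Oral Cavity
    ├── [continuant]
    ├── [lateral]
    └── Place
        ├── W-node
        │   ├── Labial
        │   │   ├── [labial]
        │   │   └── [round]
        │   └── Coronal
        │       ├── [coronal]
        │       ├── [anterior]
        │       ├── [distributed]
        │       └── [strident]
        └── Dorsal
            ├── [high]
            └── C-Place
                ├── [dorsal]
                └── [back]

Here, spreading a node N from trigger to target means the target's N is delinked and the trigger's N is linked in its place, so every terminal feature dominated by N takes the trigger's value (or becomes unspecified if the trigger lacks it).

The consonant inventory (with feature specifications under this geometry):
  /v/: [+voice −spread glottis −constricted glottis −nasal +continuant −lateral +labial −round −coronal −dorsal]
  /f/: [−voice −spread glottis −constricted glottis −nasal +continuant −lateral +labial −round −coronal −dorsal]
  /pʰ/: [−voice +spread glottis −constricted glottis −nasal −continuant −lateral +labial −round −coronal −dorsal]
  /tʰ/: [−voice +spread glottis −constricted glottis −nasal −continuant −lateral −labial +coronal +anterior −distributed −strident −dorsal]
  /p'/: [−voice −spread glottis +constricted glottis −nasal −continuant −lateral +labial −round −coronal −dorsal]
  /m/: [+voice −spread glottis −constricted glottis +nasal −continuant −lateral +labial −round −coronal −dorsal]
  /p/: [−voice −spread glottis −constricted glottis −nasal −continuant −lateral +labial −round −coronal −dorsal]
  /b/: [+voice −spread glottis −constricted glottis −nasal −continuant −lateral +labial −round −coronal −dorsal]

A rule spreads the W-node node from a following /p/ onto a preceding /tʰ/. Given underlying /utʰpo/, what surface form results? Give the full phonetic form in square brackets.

The W-node node dominates the terminals [labial], [round], [coronal], [anterior], [distributed], [strident].
The target acquires /p/'s values for everything under W-node — [+labial], [−round], [−coronal] — while keeping its own [voice], [spread glottis], [constricted glottis], ….
This feature bundle is that of [pʰ], so /utʰpo/ surfaces as [upʰpo].

[upʰpo]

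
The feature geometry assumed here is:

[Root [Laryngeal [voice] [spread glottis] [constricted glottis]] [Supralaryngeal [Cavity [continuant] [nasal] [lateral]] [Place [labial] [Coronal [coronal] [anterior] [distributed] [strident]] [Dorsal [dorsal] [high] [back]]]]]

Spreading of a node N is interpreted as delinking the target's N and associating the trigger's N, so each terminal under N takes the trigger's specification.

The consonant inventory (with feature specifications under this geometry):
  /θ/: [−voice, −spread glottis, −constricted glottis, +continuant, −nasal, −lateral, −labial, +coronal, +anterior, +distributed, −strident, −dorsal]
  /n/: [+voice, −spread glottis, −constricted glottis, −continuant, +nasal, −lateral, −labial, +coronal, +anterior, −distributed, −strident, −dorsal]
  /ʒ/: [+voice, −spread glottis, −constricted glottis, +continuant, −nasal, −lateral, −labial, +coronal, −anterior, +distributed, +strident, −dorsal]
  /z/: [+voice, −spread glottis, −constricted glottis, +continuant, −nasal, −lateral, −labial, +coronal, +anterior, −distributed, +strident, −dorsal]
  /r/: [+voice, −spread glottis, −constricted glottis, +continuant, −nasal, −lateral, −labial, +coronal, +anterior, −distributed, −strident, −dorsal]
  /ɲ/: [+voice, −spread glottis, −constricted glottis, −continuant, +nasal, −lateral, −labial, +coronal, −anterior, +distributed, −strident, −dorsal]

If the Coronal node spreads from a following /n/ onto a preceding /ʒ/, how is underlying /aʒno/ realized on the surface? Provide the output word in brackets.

Terminals under Coronal in this geometry: [coronal], [anterior], [distributed], [strident].
The target acquires /n/'s values for everything under Coronal — [+coronal], [+anterior], [−distributed], [−strident] — while keeping its own [voice], [spread glottis], [constricted glottis], ….
This feature bundle is that of [r], so /aʒno/ surfaces as [arno].

[arno]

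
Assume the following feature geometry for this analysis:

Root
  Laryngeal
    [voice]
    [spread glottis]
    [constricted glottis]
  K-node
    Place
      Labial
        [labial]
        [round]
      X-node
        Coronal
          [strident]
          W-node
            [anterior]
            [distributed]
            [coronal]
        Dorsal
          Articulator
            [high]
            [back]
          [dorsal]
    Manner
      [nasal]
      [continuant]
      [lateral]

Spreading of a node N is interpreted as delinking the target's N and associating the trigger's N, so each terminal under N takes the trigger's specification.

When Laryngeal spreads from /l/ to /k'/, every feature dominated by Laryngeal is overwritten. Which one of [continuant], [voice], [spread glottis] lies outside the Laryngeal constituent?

[continuant]

Under this geometry, Laryngeal contains [voice], [spread glottis], [constricted glottis].
[voice], [spread glottis] all lie under Laryngeal, so they are overwritten when Laryngeal spreads.
But [continuant] is a dependent of Manner, outside Laryngeal; it is therefore untouched by the spreading.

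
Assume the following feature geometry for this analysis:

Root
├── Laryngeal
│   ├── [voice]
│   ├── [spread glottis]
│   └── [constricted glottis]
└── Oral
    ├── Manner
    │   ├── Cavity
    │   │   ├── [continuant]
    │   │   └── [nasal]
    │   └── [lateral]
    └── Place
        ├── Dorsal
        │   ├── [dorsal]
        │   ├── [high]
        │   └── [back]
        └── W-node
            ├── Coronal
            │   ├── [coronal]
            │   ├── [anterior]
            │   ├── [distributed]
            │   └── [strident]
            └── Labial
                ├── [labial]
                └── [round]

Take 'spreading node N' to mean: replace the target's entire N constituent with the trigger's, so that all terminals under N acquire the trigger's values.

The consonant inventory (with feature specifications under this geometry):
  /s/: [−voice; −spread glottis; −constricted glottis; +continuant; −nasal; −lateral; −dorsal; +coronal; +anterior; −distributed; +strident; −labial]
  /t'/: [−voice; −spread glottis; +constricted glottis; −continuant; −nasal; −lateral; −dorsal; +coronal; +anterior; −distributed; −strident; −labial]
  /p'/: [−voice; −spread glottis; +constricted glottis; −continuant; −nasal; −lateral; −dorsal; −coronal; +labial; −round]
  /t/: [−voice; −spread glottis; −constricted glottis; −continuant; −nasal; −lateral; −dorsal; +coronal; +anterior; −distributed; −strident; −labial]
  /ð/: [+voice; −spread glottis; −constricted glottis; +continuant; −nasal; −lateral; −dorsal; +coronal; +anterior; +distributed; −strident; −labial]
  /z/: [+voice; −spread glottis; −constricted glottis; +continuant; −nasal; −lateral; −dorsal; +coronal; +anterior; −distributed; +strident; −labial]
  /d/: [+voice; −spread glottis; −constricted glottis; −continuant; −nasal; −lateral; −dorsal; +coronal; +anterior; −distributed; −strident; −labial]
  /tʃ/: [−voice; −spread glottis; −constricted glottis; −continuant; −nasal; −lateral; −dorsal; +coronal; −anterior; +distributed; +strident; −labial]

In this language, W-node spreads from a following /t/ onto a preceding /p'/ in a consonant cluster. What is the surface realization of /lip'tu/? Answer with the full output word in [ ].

Terminals under W-node in this geometry: [coronal], [anterior], [distributed], [strident], [labial], [round].
After delinking /p'/'s W-node and linking /t/'s, the affected terminals become [+coronal], [+anterior], [−distributed], [−strident], [−labial]; [voice], [spread glottis], [constricted glottis], … (outside W-node) are retained from /p'/.
The resulting bundle matches /t'/ in the inventory; substituting it for /p'/ gives [lit'tu].

[lit'tu]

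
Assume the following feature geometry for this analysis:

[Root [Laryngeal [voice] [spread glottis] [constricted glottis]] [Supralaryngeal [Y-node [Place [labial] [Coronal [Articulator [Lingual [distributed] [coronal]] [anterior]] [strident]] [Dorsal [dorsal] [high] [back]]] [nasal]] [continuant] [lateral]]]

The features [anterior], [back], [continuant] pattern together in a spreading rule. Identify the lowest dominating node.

[anterior] lies under Articulator (below Supralaryngeal).
[back] lies under Dorsal (below Supralaryngeal).
[continuant] lies under Supralaryngeal (below Supralaryngeal).
Supralaryngeal is the lowest common ancestor — every listed feature sits under it, and no single subconstituent of Supralaryngeal covers them all.

Supralaryngeal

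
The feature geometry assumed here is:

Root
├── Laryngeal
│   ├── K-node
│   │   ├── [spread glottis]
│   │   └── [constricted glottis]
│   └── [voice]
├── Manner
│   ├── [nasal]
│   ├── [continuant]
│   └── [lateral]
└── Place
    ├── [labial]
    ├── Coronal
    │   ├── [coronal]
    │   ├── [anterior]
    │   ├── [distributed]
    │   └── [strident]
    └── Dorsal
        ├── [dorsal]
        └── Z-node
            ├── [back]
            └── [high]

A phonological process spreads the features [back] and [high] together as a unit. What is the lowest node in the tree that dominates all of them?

Z-node

[back]: Root ▹ Place ▹ Dorsal ▹ Z-node ▹ [back].
[high]: Root ▹ Place ▹ Dorsal ▹ Z-node ▹ [high].
The lowest node appearing on every path is Z-node; each proper daughter of Z-node fails to dominate at least one of the listed features.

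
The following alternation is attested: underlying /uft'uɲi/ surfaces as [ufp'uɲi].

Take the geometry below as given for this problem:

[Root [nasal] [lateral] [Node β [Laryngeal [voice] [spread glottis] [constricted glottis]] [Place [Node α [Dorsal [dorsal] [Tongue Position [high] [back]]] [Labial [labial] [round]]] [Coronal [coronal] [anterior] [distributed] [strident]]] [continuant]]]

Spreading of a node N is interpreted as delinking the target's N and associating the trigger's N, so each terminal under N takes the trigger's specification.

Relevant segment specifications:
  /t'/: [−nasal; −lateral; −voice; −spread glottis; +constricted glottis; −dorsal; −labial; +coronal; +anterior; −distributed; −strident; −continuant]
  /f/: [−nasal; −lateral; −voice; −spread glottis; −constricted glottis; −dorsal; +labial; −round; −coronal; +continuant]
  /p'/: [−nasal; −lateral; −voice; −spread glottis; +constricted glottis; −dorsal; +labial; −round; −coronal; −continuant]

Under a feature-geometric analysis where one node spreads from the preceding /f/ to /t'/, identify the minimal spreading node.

Comparing /t'/ with its surface form [p'], the features that change are [labial], [round], [coronal], [anterior], [distributed], [strident].
In this geometry the lowest node dominating all of them is Place: every daughter of Place dominates only a proper subset, so no lower node suffices.
If Place spreads, every terminal under it takes /f/'s value, producing [p'] as observed.
Since [continuant], [constricted glottis] are preserved even though /f/ disagrees there, no node above Place spread.

Place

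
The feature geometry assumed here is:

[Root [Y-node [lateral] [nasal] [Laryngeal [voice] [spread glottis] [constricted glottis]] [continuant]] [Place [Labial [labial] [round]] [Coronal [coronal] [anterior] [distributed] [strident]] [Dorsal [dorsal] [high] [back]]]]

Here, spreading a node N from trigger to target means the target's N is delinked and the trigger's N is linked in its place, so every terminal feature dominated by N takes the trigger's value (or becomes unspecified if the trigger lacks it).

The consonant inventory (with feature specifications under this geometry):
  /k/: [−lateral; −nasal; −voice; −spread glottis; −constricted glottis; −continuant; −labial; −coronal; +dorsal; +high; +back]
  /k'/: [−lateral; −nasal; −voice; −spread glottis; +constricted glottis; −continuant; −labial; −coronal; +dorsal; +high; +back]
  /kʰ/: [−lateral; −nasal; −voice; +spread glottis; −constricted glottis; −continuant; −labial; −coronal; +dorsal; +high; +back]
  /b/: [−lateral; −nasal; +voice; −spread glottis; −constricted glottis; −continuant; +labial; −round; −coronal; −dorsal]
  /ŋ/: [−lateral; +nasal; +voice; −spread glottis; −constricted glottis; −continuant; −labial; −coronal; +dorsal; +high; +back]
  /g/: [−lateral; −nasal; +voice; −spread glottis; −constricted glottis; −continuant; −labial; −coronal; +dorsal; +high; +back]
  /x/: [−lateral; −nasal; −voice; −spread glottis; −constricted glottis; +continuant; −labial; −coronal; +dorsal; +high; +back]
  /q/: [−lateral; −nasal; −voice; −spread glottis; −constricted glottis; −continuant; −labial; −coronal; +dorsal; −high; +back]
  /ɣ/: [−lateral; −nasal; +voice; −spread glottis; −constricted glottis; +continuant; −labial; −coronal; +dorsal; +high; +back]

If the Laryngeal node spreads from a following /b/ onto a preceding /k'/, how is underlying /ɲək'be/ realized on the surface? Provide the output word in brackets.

Laryngeal immediately or transitively dominates [voice], [spread glottis], [constricted glottis].
Spreading Laryngeal from /b/ onto /k'/ replaces those values with /b/'s: [+voice], [−spread glottis], [−constricted glottis]. Features outside Laryngeal ([lateral], [nasal], [continuant], …) stay as in /k'/.
The resulting bundle matches /g/ in the inventory; substituting it for /k'/ gives [ɲəgbe].

[ɲəgbe]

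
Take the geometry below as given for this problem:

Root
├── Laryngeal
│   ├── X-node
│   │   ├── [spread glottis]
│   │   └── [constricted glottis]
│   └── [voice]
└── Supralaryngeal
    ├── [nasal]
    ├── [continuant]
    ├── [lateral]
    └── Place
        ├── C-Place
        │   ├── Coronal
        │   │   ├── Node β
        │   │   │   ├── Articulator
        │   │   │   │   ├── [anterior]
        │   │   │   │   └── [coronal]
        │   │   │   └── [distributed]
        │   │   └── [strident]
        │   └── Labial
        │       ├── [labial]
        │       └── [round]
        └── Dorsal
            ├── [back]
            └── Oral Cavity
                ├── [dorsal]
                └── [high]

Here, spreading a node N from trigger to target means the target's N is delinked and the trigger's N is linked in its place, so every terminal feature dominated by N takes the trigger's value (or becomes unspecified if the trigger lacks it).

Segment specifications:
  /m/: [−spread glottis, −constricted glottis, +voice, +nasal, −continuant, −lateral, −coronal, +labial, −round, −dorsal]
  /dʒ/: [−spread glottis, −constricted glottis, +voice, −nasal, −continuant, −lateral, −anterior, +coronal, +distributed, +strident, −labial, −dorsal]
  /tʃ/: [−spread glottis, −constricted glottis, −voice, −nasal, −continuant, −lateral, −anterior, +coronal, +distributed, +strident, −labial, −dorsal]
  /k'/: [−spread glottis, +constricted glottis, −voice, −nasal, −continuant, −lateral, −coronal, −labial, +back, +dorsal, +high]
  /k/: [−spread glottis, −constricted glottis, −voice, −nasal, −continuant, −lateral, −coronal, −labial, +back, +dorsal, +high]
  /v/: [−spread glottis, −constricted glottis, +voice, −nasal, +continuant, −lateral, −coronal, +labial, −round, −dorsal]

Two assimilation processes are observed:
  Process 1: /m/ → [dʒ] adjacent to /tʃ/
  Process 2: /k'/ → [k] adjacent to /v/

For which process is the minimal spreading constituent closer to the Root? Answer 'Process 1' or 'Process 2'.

Process 1: the features that change are [nasal], [labial], [round], [coronal], [anterior], [distributed], [strident]; the minimal node is Supralaryngeal (depth 1).
Process 2: the feature that changes is [constricted glottis]; the minimal node is [constricted glottis] (depth 3).
Supralaryngeal is closer to Root than [constricted glottis], so Process 1 spreads the higher node.

Process 1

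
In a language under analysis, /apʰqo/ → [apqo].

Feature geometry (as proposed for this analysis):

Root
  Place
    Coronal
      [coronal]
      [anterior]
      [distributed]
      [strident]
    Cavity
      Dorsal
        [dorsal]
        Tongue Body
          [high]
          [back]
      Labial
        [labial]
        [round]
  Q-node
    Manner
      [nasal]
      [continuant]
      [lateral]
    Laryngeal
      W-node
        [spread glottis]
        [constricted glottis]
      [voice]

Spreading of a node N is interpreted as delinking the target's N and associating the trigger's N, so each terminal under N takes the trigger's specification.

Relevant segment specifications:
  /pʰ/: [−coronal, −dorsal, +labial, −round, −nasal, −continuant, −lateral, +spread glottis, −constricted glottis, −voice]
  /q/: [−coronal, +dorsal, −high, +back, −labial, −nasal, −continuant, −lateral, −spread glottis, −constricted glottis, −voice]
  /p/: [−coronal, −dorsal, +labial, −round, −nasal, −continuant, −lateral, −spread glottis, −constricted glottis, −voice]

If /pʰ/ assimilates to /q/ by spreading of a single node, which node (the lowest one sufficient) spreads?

Comparing /pʰ/ with its surface form [p], the only feature that changes is [spread glottis].
Since just one terminal is affected and it takes /q/'s value, spreading the terminal [spread glottis] alone is sufficient and minimal.
[dorsal], [labial] stay as in /pʰ/ although /q/ differs there, so no node dominating them spread; among the remaining candidates [spread glottis] is the lowest that derives the output.

[spread glottis]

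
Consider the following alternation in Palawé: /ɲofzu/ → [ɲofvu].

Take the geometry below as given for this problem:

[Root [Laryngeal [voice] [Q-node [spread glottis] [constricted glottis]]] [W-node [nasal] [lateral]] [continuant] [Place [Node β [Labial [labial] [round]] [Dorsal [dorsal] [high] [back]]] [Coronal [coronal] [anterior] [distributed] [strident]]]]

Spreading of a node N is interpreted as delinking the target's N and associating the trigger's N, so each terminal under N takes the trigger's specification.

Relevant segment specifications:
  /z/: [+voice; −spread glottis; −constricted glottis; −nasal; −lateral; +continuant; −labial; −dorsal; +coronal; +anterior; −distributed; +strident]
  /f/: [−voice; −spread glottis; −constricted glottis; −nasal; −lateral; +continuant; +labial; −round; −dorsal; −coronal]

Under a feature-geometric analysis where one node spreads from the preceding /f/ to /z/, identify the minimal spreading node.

Place

The alternation /z/ → [v] changes [labial], [round], [coronal], [anterior], [distributed], [strident] and nothing else.
Tracing each changed feature up the tree, the paths first meet at Place; any lower node misses at least one of them.
Delinking /z/'s Place and associating /f/'s Place gives precisely the feature bundle of [v].
Had Root spread, [voice] would have taken /f/'s value; it stays as in /z/, confirming the spreading constituent is exactly Place.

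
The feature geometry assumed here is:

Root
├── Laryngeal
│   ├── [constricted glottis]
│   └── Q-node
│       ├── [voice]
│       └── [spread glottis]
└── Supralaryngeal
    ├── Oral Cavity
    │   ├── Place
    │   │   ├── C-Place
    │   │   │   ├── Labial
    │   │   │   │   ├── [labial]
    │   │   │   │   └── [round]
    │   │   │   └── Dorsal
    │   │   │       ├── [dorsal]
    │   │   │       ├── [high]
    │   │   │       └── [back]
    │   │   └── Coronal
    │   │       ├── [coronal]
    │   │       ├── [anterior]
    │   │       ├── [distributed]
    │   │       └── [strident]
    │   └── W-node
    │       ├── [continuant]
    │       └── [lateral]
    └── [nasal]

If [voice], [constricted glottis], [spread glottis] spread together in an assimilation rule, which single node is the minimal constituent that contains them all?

Laryngeal

[voice]: Root / Laryngeal / Q-node / [voice].
[constricted glottis] lies under Laryngeal (below Laryngeal).
[spread glottis]: Root / Laryngeal / Q-node / [spread glottis].
Laryngeal is the lowest common ancestor — every listed feature sits under it, and no single subconstituent of Laryngeal covers them all.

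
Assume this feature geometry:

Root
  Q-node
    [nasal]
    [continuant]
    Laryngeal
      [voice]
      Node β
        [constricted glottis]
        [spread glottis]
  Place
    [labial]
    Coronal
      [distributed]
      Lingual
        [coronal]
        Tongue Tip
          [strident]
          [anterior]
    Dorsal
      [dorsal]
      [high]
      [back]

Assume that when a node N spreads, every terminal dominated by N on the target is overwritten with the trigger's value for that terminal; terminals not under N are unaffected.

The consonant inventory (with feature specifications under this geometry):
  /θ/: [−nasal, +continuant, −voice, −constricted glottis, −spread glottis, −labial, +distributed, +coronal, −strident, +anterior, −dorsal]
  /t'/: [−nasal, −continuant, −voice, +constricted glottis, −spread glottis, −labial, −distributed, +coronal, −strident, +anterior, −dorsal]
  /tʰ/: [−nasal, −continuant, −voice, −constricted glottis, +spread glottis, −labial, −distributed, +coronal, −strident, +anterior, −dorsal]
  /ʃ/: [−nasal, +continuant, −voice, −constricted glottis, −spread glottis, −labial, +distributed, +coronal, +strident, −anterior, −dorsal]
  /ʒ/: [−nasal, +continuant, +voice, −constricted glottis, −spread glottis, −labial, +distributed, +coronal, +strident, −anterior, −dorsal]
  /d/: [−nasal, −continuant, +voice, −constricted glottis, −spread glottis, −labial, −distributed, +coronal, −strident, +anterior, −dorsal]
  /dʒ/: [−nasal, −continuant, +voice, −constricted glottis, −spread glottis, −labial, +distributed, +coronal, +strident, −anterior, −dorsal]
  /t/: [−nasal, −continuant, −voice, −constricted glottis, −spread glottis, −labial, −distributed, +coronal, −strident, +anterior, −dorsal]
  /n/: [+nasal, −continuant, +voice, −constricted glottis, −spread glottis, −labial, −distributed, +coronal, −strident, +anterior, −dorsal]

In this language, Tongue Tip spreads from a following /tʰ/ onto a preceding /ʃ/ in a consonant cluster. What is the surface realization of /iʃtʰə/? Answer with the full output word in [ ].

[iθtʰə]

The Tongue Tip node dominates the terminals [strident], [anterior].
Spreading Tongue Tip from /tʰ/ onto /ʃ/ replaces those values with /tʰ/'s: [−strident], [+anterior]. Features outside Tongue Tip ([nasal], [continuant], [voice], …) stay as in /ʃ/.
The resulting bundle matches /θ/ in the inventory; substituting it for /ʃ/ gives [iθtʰə].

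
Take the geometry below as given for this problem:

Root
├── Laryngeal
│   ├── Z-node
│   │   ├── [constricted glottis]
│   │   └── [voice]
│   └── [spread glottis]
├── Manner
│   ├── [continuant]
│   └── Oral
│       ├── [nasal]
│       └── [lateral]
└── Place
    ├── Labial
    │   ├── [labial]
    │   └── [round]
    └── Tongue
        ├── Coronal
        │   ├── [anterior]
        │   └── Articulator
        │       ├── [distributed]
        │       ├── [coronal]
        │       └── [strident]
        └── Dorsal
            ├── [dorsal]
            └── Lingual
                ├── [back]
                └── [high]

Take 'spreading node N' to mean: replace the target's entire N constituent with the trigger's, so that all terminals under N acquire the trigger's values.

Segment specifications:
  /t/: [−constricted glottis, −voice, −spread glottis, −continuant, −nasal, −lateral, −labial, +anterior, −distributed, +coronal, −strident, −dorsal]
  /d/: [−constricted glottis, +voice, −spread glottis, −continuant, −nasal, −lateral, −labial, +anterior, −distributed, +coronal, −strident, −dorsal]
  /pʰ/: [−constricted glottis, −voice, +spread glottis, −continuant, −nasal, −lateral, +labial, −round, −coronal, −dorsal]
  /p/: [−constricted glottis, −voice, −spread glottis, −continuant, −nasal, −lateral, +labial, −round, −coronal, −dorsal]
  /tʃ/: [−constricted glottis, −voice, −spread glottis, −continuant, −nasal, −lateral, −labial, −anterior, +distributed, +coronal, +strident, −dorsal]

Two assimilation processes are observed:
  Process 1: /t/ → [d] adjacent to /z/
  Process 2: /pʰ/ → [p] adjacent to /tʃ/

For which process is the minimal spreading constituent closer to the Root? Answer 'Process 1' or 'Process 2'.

In Process 1, [voice] changes, so the minimal spreading node is [voice] at depth 3.
In Process 2, [spread glottis] changes, so the minimal spreading node is [spread glottis] at depth 2.
Depth 2 < depth 3; Process 2 involves the structurally higher constituent [spread glottis].

Process 2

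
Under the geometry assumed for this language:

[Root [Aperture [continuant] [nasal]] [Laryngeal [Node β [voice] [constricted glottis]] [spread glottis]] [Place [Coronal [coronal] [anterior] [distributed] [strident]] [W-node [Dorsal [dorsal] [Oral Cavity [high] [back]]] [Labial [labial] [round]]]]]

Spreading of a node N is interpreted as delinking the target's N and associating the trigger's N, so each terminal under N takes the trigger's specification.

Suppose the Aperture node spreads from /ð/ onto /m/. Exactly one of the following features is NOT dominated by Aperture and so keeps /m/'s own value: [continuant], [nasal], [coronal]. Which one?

Aperture dominates exactly [continuant], [nasal].
Of the listed options, [continuant], [nasal] are among these and would be overwritten by spreading Aperture.
But [coronal] is a dependent of Coronal, outside Aperture; it is therefore untouched by the spreading.

[coronal]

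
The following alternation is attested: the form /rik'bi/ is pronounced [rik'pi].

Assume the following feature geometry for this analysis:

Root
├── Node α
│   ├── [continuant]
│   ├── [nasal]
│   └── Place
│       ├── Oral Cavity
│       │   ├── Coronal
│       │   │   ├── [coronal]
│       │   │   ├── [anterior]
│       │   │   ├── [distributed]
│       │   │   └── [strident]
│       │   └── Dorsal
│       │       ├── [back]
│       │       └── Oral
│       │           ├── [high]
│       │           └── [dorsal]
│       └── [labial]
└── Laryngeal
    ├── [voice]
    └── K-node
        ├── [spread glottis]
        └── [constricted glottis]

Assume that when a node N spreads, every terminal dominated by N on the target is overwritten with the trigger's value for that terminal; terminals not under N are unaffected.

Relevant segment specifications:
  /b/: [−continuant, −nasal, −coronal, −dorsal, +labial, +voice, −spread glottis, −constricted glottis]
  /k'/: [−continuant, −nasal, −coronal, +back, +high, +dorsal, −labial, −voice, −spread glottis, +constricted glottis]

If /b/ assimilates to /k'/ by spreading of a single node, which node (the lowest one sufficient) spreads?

[voice]

/b/ and [p] differ in [voice]; every other specified feature is identical.
Since just one terminal is affected and it takes /k'/'s value, spreading the terminal [voice] alone is sufficient and minimal.
Since [constricted glottis] is preserved even though /k'/ disagrees there, no node above [voice] spread.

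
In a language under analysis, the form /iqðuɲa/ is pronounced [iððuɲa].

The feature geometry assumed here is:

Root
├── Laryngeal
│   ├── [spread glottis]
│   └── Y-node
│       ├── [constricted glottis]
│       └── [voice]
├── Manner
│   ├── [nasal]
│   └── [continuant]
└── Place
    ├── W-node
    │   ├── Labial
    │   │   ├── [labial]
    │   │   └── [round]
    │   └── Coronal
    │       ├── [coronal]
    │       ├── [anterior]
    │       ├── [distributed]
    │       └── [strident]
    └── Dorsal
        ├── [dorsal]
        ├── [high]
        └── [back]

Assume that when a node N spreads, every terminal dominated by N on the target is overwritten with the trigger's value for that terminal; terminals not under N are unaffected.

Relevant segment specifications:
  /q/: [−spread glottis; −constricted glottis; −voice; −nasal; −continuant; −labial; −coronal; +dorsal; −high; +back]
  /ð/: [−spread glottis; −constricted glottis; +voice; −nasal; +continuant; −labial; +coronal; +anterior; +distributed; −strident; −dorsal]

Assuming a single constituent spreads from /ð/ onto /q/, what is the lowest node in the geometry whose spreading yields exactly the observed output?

Root

Feature comparison: [voice], [continuant], [coronal], [anterior], [distributed], [strident], [dorsal], [high], [back] differ between /q/ and [ð]; the remaining terminals match.
The smallest constituent containing every changed terminal is Root — each of its daughters lacks at least one of the affected features.
Delinking /q/'s Root and associating /ð/'s Root gives precisely the feature bundle of [ð].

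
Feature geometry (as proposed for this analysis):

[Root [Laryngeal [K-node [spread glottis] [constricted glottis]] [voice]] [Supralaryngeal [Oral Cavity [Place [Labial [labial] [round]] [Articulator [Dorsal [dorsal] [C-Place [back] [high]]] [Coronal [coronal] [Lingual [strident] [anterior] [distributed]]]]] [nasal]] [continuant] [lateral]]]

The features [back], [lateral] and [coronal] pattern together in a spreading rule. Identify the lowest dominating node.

[back] is immediately dominated by C-Place.
[lateral] is immediately dominated by Supralaryngeal.
[coronal] is immediately dominated by Coronal.
These paths first converge at Supralaryngeal; no daughter of Supralaryngeal dominates all 3 features, so Supralaryngeal is the minimal constituent.

Supralaryngeal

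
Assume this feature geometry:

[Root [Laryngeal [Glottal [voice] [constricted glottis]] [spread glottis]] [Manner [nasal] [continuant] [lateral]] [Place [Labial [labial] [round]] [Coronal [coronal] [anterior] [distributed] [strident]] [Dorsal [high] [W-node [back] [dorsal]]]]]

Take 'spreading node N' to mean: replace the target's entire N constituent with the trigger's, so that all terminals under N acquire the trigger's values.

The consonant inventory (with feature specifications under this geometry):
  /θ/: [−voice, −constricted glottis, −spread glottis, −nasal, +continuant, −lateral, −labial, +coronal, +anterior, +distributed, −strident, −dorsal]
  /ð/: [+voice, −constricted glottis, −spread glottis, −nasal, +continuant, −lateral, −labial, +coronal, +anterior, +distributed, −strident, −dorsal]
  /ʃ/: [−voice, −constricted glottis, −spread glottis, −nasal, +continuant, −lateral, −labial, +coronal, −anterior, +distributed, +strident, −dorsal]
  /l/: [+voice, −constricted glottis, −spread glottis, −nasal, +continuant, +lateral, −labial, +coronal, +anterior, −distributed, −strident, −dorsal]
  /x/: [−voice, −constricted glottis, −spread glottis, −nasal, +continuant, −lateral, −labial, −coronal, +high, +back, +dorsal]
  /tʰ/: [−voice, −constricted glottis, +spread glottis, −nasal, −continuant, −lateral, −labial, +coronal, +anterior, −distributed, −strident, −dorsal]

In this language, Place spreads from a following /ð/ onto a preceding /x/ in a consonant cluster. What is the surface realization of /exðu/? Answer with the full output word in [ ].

Terminals under Place in this geometry: [labial], [round], [coronal], [anterior], [distributed], [strident], [high], [back], [dorsal].
The target acquires /ð/'s values for everything under Place — [−labial], [+coronal], [+anterior], [+distributed], [−strident], [−dorsal] — while keeping its own [voice], [constricted glottis], [spread glottis], ….
Among the inventory, only /θ/ has exactly this specification, giving the surface form [eθðu].

[eθðu]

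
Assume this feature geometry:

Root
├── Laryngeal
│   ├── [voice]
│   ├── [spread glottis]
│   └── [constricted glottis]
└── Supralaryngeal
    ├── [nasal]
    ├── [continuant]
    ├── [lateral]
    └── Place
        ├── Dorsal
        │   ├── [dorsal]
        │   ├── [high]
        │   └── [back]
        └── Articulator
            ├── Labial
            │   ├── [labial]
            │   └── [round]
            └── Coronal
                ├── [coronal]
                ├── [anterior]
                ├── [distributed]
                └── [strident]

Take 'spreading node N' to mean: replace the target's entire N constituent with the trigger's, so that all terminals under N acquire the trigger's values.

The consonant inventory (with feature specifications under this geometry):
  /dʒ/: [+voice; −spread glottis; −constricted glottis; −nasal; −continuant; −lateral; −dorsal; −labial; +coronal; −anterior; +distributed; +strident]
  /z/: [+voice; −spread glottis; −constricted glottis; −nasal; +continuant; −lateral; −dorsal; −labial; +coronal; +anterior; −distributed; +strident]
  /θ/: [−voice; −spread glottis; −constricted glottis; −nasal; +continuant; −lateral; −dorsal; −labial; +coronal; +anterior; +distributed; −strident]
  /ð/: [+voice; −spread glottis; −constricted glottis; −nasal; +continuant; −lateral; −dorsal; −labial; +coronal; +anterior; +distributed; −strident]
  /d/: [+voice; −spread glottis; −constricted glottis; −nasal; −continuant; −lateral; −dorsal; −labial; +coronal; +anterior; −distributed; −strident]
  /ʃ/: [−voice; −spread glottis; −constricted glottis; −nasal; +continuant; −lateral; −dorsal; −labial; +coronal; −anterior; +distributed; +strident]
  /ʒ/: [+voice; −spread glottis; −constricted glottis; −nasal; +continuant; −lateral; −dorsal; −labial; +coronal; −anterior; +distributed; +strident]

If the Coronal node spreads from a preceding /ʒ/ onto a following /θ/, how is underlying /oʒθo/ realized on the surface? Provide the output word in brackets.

Coronal immediately or transitively dominates [coronal], [anterior], [distributed], [strident].
After delinking /θ/'s Coronal and linking /ʒ/'s, the affected terminals become [+coronal], [−anterior], [+distributed], [+strident]; [voice], [spread glottis], [constricted glottis], … (outside Coronal) are retained from /θ/.
The resulting bundle matches /ʃ/ in the inventory; substituting it for /θ/ gives [oʒʃo].

[oʒʃo]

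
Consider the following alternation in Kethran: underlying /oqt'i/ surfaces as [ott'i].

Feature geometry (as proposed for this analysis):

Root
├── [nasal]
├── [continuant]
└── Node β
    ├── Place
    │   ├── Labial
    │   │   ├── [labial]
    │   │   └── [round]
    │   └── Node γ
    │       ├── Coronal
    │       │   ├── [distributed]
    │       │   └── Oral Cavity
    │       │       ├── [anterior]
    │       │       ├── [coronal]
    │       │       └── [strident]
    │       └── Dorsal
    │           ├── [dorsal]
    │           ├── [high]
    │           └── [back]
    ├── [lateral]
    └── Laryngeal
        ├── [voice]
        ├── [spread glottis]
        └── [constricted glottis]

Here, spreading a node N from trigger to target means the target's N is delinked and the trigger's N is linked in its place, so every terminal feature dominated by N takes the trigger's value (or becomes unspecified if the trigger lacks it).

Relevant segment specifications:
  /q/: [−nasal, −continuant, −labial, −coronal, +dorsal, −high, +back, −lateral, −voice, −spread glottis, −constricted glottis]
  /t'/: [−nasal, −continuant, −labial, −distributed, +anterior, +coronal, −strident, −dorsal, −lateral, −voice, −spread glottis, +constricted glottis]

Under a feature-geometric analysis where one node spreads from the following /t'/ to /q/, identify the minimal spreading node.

Node γ

/q/ and [t] differ in [coronal], [anterior], [distributed], [strident], [dorsal], [high], [back]; every other specified feature is identical.
In this geometry the lowest node dominating all of them is Node γ: every daughter of Node γ dominates only a proper subset, so no lower node suffices.
If Node γ spreads, every terminal under it takes /t'/'s value, producing [t] as observed.
[constricted glottis], a feature on which the two segments disagree outside Node γ, is unchanged — nothing dominating it spread, and Node γ is the minimal sufficient constituent.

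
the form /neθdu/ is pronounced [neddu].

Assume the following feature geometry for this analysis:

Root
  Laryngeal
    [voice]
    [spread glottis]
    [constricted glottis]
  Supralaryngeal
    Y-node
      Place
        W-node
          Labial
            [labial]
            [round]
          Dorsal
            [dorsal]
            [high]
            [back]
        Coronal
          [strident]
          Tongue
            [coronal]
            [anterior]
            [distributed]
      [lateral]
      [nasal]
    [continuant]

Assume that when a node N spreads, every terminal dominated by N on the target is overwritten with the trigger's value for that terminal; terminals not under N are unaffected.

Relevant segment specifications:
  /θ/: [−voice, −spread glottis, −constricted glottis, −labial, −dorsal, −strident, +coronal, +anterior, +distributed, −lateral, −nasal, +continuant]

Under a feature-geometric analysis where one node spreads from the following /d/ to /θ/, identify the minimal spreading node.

The alternation /θ/ → [d] changes [voice], [continuant], [distributed] and nothing else.
The smallest constituent containing every changed terminal is Root — each of its daughters lacks at least one of the affected features.
Delinking /θ/'s Root and associating /d/'s Root gives precisely the feature bundle of [d].

Root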